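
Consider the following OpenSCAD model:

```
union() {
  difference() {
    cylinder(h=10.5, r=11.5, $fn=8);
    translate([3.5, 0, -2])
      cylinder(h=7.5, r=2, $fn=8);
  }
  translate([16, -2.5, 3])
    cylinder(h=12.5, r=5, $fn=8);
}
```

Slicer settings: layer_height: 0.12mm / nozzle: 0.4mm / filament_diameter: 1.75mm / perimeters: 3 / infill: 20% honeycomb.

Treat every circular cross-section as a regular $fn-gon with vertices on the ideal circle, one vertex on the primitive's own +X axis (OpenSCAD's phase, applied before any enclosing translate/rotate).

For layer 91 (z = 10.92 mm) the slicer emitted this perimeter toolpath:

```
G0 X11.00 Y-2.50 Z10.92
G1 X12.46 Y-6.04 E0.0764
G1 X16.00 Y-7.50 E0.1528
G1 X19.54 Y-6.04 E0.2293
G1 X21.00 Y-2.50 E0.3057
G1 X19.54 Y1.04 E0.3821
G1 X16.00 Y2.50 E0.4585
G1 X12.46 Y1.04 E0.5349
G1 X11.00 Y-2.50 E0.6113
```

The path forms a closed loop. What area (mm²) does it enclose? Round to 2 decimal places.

70.80 mm²

Apply the shoelace formula to the sequence of (X, Y) vertices; enclosed area = 70.80 mm².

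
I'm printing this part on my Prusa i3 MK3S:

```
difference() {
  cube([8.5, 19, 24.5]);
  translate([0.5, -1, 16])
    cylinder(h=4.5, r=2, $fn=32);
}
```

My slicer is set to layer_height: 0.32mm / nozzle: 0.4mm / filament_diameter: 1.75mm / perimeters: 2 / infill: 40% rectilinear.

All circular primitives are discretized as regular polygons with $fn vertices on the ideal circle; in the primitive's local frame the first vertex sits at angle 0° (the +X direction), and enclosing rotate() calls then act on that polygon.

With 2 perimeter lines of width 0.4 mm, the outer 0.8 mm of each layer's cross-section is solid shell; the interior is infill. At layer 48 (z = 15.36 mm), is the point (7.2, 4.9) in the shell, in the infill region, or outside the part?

infill

At z = 15.36 mm: the cube (footprint 8.5×19) is included at this height; the cylinder at (0.5, -1) is not intersected at this z (z outside [16, 20.5]); Subtracting the remaining from the first: none of the subtracted shapes is present at this height, so the 8.5×19 cube is unchanged — 1 connected region. Overall, the cross-section is a single solid region. The nearest boundary edge runs (8.50, 0.00)→(8.50, 19.00); distance from the point to it = 1.30 mm. The point is inside the cross-section and 1.30 mm from the nearest boundary — more than the 0.8 mm shell width (2 × 0.4), so it's in the infill interior.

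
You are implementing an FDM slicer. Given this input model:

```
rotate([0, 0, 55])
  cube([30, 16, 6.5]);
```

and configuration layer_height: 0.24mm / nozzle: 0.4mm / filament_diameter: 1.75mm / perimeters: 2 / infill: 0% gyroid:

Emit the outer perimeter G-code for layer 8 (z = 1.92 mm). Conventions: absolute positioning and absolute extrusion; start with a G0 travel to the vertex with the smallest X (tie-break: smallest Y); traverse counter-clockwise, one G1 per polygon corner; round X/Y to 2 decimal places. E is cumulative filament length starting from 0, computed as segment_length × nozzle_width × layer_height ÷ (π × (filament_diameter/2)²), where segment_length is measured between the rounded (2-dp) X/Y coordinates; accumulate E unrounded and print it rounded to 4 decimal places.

G0 X-13.11 Y9.18 Z1.92
G1 X0.00 Y0.00 E0.6388
G1 X17.21 Y24.57 E1.8361
G1 X4.10 Y33.75 E2.4748
G1 X-13.11 Y9.18 E3.6721

At z = 1.92 mm: the cube (footprint 30×16) is included at this height; (rotated 55° about Z; rotation is an isometry so areas/perimeters/island counts are preserved). The outline is a single polygon with 4 vertices. Extrusion per mm of travel: 0.4 × 0.24 / (π × 0.875²) = 0.039912. Accumulating E over each segment gives final E = 3.6721.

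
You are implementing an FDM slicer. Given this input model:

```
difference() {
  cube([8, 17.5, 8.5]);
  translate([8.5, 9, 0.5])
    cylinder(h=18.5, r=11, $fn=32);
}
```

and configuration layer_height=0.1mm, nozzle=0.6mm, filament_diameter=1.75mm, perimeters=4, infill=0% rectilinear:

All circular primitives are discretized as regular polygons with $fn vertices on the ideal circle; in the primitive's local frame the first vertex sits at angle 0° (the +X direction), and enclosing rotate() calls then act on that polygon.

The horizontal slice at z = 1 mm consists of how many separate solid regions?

2

At z = 1 mm: the 8×17.5 cube contributes its full rectangle; the r=11 cylinder at (8.5, 9) contributes a regular 32-gon of circumradius 11; Subtracting the remaining from the first: starting from the 8×17.5 cube, the r=11 cylinder at (8.5, 9) partially overlaps it — only the 136.74 mm² overlap (of its 377.69 mm²) is removed, clipping the outline — 2 connected regions. The result has 2 disconnected regions.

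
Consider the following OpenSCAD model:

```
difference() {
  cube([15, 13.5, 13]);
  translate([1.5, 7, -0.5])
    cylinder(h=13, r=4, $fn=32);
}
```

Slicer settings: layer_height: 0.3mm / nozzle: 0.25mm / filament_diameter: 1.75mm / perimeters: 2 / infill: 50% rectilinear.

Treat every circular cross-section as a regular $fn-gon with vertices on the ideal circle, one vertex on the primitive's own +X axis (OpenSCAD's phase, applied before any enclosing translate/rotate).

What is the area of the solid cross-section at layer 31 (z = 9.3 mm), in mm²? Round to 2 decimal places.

At z = 9.3 mm: the cube is present — its section is the full 15×13.5 rectangle (area 202.50 mm²); the cylinder at (1.5, 7): section is a regular 32-gon, circumradius r=4 (area = (32/2)·4.000²·sin(360°/32) = 49.94 mm²); Taking the first minus the rest: starting from the 15×13.5 cube (202.50 mm²), the r=4 cylinder at (1.5, 7) partially overlaps it — only the 36.64 mm² overlap (of its 49.94 mm²) is removed, clipping the outline — area = 165.86 mm². Overall, the cross-section is a single solid region. Net area = 165.86 mm².

165.86 mm²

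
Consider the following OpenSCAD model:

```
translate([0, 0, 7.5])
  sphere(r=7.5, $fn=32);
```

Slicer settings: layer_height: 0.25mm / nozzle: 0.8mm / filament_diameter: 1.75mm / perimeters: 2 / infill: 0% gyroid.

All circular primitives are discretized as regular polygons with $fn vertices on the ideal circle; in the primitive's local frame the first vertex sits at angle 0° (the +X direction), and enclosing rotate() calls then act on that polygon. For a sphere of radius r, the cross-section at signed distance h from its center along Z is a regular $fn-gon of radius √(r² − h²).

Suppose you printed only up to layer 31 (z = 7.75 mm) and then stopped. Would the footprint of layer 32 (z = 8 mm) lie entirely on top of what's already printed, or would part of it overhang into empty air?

Compare the two slices. At z = 7.75: the r=7.5 sphere slices to a regular 32-gon of circumradius 7.496 (√(r²−h²) with h=0.25 from center) (area = (32/2)·7.496²·sin(360°/32) = 175.39 mm²). At z = 8: the sphere: section is a regular 32-gon, circumradius = √(r²−h²) = √(7.5²−0.5²) = 7.483 (area = (32/2)·7.483²·sin(360°/32) = 174.80 mm²). Checking containment: the cross-section at z = 8 is a subset of the cross-section at z = 7.75.

entirely on top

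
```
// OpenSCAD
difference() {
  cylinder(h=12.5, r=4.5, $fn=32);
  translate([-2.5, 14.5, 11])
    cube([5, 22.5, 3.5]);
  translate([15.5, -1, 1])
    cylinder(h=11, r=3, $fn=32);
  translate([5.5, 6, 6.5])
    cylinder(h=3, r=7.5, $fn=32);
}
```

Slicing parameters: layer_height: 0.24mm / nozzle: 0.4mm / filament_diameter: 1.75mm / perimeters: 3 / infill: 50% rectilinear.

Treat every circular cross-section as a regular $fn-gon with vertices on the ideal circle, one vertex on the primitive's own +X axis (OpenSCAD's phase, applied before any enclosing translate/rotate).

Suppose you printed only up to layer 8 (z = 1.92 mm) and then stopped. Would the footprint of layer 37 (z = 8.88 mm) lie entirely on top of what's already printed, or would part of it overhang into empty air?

entirely on top

Compare the two slices. At z = 1.92: the r=4.5 cylinder gives a regular 32-gon of circumradius 4.5 (constant along its height) (area = (32/2)·4.500²·sin(360°/32) = 63.21 mm²); the cube at (-2.5, 14.5) is absent (z outside [11, 14.5]); the r=3 cylinder at (15.5, -1) contributes a regular 32-gon of circumradius 3 (area = (32/2)·3.000²·sin(360°/32) = 28.09 mm²); the cylinder at (5.5, 6) is not intersected at this z (z outside [6.5, 9.5]); After the difference (first − rest): starting from the r=4.5 cylinder (63.21 mm²), the r=3 cylinder at (15.5, -1) misses the remaining region (no effect) — area = 63.21 mm². At z = 8.88: the cylinder: section is a regular 32-gon, circumradius r=4.5 (area = (32/2)·4.500²·sin(360°/32) = 63.21 mm²); the cube at (-2.5, 14.5) does not reach this height (z outside [11, 14.5]); the r=3 cylinder at (15.5, -1) contributes a regular 32-gon of circumradius 3 (area = (32/2)·3.000²·sin(360°/32) = 28.09 mm²); the r=7.5 cylinder at (5.5, 6) gives a regular 32-gon of circumradius 7.5 (constant along its height) (area = (32/2)·7.500²·sin(360°/32) = 175.58 mm²); Taking the first minus the rest: starting from the r=4.5 cylinder (63.21 mm²), the r=3 cylinder at (15.5, -1) misses the remaining region (no effect); the r=7.5 cylinder at (5.5, 6) partially overlaps it — only the 21.99 mm² overlap (of its 175.58 mm²) is removed, clipping the outline — area = 41.22 mm². Checking containment: the cross-section at z = 8.88 is a subset of the cross-section at z = 1.92.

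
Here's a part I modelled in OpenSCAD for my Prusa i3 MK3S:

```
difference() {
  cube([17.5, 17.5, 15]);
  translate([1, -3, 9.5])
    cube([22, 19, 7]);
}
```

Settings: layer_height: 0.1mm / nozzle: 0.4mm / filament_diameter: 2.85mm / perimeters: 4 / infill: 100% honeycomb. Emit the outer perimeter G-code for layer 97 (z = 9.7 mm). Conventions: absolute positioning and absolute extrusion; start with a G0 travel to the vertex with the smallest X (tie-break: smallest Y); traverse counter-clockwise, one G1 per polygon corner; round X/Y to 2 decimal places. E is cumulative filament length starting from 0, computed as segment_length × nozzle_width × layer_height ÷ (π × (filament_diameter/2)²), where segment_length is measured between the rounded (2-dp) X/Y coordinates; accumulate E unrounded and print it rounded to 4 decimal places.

At z = 9.7 mm: the 17.5×17.5 cube contributes its full rectangle; the cube at (1, -3) is present — its section is the full 22×19 rectangle; After the difference (first − rest): starting from the 17.5×17.5 cube, the 22×19 cube at (1, -3) partially overlaps it — only the 264.00 mm² overlap (of its 418.00 mm²) is removed, clipping the outline — 1 connected region. The outline is a single polygon with 6 vertices. Extrusion per mm of travel: 0.4 × 0.1 / (π × 1.425²) = 0.006270. Accumulating E over each segment gives final E = 0.4389.

G0 X0.00 Y0.00 Z9.70
G1 X1.00 Y0.00 E0.0063
G1 X1.00 Y16.00 E0.1066
G1 X17.50 Y16.00 E0.2101
G1 X17.50 Y17.50 E0.2195
G1 X0.00 Y17.50 E0.3292
G1 X0.00 Y0.00 E0.4389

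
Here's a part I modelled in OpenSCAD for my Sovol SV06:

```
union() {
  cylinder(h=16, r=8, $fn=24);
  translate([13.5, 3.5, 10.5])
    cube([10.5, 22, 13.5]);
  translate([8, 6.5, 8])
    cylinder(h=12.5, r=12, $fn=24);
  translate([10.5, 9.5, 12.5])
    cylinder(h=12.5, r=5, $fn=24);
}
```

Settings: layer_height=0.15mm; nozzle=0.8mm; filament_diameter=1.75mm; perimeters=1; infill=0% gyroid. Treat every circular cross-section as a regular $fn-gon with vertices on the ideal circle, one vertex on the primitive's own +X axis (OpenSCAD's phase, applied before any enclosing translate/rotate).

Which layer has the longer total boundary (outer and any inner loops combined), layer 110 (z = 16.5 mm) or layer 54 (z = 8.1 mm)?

Layer 110 (z = 16.5): the cylinder is not intersected at this z (z outside [0, 16]); the cube at (13.5, 3.5) (footprint 10.5×22) is included at this height (perimeter 65.00 mm); the r=12 cylinder at (8, 6.5) gives a regular 24-gon of circumradius 12 (constant along its height) (perimeter = 2·24·12.000·sin(180°/24) = 75.18 mm); the cylinder at (10.5, 9.5): section is a regular 24-gon, circumradius r=5 (perimeter = 2·24·5.000·sin(180°/24) = 31.33 mm); Combining (union): the regions partially overlap (shared area 145.16 mm²), so the edge portions inside another operand are dropped and the merged outline is re-measured after clipping — boundary = 104.38 mm. So its perimeter = 104.38 mm. Layer 54 (z = 8.1): the r=8 cylinder contributes a regular 24-gon of circumradius 8 (perimeter = 2·24·8.000·sin(180°/24) = 50.12 mm); the cube at (13.5, 3.5) does not reach this height (z outside [10.5, 24]); the r=12 cylinder at (8, 6.5) gives a regular 24-gon of circumradius 12 (constant along its height) (perimeter = 2·24·12.000·sin(180°/24) = 75.18 mm); the cylinder at (10.5, 9.5) does not reach this height (z outside [12.5, 25]); Taking the union: the regions partially overlap (shared area 110.16 mm²), so the edge portions inside another operand are dropped and the merged outline is re-measured after clipping — boundary = 85.71 mm. So its perimeter = 85.71 mm. Layer 110 is larger (104.38 vs 85.71 mm).

layer 110 (z = 16.5 mm)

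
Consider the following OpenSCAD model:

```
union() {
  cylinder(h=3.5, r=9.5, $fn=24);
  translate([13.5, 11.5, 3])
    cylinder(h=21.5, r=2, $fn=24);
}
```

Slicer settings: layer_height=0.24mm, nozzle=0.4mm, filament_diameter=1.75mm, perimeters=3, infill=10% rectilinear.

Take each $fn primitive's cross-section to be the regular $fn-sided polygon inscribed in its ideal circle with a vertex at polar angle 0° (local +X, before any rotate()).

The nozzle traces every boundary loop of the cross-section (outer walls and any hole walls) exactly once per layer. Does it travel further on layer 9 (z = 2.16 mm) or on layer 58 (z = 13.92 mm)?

layer 9 (z = 2.16 mm)

Layer 9 (z = 2.16): the r=9.5 cylinder gives a regular 24-gon of circumradius 9.5 (constant along its height) (perimeter = 2·24·9.500·sin(180°/24) = 59.52 mm); the cylinder at (13.5, 11.5) does not reach this height (z outside [3, 24.5]); Taking the union: only the r=9.5 cylinder is present, so the union is just that shape — boundary = 59.52 mm. So its perimeter = 59.52 mm. Layer 58 (z = 13.92): the cylinder does not reach this height (z outside [0, 3.5]); the r=2 cylinder at (13.5, 11.5) contributes a regular 24-gon of circumradius 2 (perimeter = 2·24·2.000·sin(180°/24) = 12.53 mm); Merging all regions: only the r=2 cylinder at (13.5, 11.5) is present, so the union is just that shape — boundary = 12.53 mm. So its perimeter = 12.53 mm. Layer 9 is larger (59.52 vs 12.53 mm).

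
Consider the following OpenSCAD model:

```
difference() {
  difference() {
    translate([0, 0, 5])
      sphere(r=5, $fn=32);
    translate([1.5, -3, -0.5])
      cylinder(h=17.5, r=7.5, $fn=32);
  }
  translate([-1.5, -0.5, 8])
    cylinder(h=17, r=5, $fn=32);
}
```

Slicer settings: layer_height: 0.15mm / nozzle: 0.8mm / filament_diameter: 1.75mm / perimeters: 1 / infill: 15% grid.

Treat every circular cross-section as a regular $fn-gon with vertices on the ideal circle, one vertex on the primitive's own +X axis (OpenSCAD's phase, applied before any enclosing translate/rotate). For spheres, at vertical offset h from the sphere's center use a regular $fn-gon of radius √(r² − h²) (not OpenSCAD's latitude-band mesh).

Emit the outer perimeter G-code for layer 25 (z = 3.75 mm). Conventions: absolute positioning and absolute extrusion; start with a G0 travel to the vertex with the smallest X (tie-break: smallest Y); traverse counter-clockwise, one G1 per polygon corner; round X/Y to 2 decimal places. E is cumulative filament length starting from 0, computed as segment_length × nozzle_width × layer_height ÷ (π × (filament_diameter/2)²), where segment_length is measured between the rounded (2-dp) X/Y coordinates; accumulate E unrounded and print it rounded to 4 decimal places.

G0 X-4.65 Y1.27 Z3.75
G1 X-3.80 Y2.30 E0.0666
G1 X-2.67 Y3.24 E0.1400
G1 X-1.37 Y3.93 E0.2134
G1 X0.04 Y4.36 E0.2869
G1 X1.50 Y4.50 E0.3601
G1 X1.87 Y4.46 E0.3787
G1 X1.85 Y4.47 E0.3798
G1 X0.94 Y4.75 E0.4273
G1 X0.00 Y4.84 E0.4744
G1 X-0.94 Y4.75 E0.5215
G1 X-1.85 Y4.47 E0.5690
G1 X-2.69 Y4.03 E0.6163
G1 X-3.42 Y3.42 E0.6638
G1 X-4.03 Y2.69 E0.7112
G1 X-4.47 Y1.85 E0.7585
G1 X-4.65 Y1.27 E0.7888

At z = 3.75 mm: the r=5 sphere slices to a regular 32-gon of circumradius 4.841 (√(r²−h²) with h=1.25 from center); the r=7.5 cylinder at (1.5, -3) contributes a regular 32-gon of circumradius 7.5; After the difference (first − rest): starting from the r=5 sphere, the r=7.5 cylinder at (1.5, -3) partially overlaps it — only the 69.50 mm² overlap (of its 175.58 mm²) is removed, clipping the outline — 1 connected region; the cylinder at (-1.5, -0.5) is not intersected at this z (z outside [8, 25]); Subtracting the remaining from the first: none of the subtracted shapes is present at this height, so the result so far is unchanged — 1 connected region. The outline is a single polygon with 16 vertices. Extrusion per mm of travel: 0.8 × 0.15 / (π × 0.875²) = 0.049890. Accumulating E over each segment gives final E = 0.7888.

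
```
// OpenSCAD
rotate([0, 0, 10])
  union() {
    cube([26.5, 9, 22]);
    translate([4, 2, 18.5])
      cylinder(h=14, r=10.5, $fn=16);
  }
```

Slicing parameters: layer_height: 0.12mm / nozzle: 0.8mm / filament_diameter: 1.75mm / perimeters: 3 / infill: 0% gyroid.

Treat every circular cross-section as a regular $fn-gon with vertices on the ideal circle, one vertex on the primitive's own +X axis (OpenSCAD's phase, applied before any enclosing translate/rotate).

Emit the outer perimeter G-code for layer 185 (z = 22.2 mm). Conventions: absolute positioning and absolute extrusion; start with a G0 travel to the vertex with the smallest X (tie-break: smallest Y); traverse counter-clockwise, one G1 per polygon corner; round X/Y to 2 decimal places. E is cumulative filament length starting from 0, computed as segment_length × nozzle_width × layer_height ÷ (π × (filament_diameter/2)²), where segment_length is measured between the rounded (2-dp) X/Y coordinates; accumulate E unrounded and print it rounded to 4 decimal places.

G0 X-6.75 Y0.84 Z22.20
G1 X-5.26 Y-2.98 E0.1637
G1 X-2.43 Y-5.94 E0.3271
G1 X1.32 Y-7.59 E0.4906
G1 X5.42 Y-7.68 E0.6543
G1 X9.23 Y-6.19 E0.8176
G1 X12.19 Y-3.36 E0.9810
G1 X13.84 Y0.39 E1.1445
G1 X13.93 Y4.49 E1.3082
G1 X12.45 Y8.31 E1.4717
G1 X9.61 Y11.27 E1.6355
G1 X5.86 Y12.92 E1.7990
G1 X1.77 Y13.00 E1.9622
G1 X-2.05 Y11.52 E2.1258
G1 X-5.01 Y8.69 E2.2892
G1 X-6.66 Y4.94 E2.4527
G1 X-6.75 Y0.84 E2.6164

At z = 22.2 mm: the cube is absent (z outside [0, 22]); the r=10.5 cylinder at (4, 2) gives a regular 16-gon of circumradius 10.5 (constant along its height); Taking the union: only the r=10.5 cylinder at (4, 2) is present, so the union is just that shape — 1 connected region; (whole slice rotated 10° about Z — lengths, areas and connectivity unchanged). The outline is a single polygon with 16 vertices. Extrusion per mm of travel: 0.8 × 0.12 / (π × 0.875²) = 0.039912. Accumulating E over each segment gives final E = 2.6164.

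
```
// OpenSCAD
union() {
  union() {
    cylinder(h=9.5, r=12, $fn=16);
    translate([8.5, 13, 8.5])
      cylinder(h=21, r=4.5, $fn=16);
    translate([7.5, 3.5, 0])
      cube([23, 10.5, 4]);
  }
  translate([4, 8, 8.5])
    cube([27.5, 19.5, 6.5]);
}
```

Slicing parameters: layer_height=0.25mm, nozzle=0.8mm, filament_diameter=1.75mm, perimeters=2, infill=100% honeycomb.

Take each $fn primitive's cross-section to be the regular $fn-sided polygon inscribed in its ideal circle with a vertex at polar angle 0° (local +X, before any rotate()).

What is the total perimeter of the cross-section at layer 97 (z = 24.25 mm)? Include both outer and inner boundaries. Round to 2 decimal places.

28.09 mm

At z = 24.25 mm: the cylinder is absent (z outside [0, 9.5]); the cylinder at (8.5, 13): section is a regular 16-gon, circumradius r=4.5 (perimeter = 2·16·4.500·sin(180°/16) = 28.09 mm); the cube at (7.5, 3.5) does not reach this height (z outside [0, 4]); Merging all regions: only the r=4.5 cylinder at (8.5, 13) is present, so the union is just that shape — boundary = 28.09 mm; the cube at (4, 8) does not reach this height (z outside [8.5, 15]); Combining (union): only the result so far is present, so the union is just that shape — boundary = 28.09 mm. Overall, the cross-section is a single solid region. Total boundary length (outer) = 28.09 mm.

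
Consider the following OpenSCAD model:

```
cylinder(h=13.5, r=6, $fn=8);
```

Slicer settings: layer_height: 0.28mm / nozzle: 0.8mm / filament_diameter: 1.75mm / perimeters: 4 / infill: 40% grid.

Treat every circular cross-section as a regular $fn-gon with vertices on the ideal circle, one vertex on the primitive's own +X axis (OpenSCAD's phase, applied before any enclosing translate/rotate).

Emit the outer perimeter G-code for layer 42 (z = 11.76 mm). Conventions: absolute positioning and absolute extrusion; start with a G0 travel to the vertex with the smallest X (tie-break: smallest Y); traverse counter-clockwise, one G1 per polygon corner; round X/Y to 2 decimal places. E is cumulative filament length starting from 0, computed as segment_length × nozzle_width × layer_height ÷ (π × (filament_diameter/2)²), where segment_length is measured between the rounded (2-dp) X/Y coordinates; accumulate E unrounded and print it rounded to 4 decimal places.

At z = 11.76 mm: the cylinder: section is a regular 8-gon, circumradius r=6. The outline is a single polygon with 8 vertices. Extrusion per mm of travel: 0.8 × 0.28 / (π × 0.875²) = 0.093128. Accumulating E over each segment gives final E = 3.4203.

G0 X-6.00 Y0.00 Z11.76
G1 X-4.24 Y-4.24 E0.4275
G1 X0.00 Y-6.00 E0.8551
G1 X4.24 Y-4.24 E1.2826
G1 X6.00 Y0.00 E1.7101
G1 X4.24 Y4.24 E2.1377
G1 X0.00 Y6.00 E2.5652
G1 X-4.24 Y4.24 E2.9927
G1 X-6.00 Y0.00 E3.4203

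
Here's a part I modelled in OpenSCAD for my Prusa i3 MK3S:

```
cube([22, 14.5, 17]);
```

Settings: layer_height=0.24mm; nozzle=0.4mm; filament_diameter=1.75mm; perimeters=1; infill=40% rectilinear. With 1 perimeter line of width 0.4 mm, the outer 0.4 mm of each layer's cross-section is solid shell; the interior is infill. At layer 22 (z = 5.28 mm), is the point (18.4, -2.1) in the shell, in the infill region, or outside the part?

outside

At z = 5.28 mm: the cube (footprint 22×14.5) is included at this height. Overall, the cross-section is a single solid region. The nearest boundary edge runs (0.00, 0.00)→(22.00, 0.00); distance from the point to it = 2.10 mm. The point is not inside any of the regions above, so it lies outside the cross-section (2.10 mm from the nearest boundary).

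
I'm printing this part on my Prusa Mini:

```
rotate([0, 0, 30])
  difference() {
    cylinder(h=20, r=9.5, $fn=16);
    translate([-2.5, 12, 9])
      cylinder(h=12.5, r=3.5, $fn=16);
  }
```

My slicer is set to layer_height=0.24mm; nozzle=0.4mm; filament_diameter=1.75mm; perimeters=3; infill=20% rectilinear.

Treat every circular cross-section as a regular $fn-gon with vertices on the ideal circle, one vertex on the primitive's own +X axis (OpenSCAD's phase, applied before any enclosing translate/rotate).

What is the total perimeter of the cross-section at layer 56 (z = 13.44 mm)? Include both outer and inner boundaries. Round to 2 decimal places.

59.49 mm

At z = 13.44 mm: the cylinder: section is a regular 16-gon, circumradius r=9.5 (perimeter = 2·16·9.500·sin(180°/16) = 59.31 mm); the cylinder at (-2.5, 12): section is a regular 16-gon, circumradius r=3.5 (perimeter = 2·16·3.500·sin(180°/16) = 21.85 mm); Taking the first minus the rest: starting from the r=9.5 cylinder, the r=3.5 cylinder at (-2.5, 12) partially overlaps it — only the 1.26 mm² overlap (of its 37.50 mm²) is removed, clipping the outline — boundary = 59.49 mm; (whole slice rotated 30° about Z — lengths, areas and connectivity unchanged). Overall, the cross-section is a single solid region. Total boundary length (outer) = 59.49 mm.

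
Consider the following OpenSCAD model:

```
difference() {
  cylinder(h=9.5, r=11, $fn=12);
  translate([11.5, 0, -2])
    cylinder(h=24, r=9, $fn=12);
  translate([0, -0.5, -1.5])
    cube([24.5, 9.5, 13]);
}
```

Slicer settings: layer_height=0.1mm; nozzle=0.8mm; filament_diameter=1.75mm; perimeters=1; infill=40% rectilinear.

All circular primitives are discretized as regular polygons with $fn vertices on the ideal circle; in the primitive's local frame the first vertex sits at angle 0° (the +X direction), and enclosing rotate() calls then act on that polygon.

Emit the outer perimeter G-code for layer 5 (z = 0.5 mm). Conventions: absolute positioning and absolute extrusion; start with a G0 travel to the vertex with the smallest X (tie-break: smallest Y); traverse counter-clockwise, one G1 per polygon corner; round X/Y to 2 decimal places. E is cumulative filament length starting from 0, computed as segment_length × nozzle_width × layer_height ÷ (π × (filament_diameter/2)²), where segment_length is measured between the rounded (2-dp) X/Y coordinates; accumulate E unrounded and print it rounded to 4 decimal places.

At z = 0.5 mm: the cylinder: section is a regular 12-gon, circumradius r=11; the cylinder at (11.5, 0): section is a regular 12-gon, circumradius r=9; the 24.5×9.5 cube at (0, -0.5) contributes its full rectangle; Subtracting the remaining from the first: starting from the r=11 cylinder, the r=9 cylinder at (11.5, 0) partially overlaps it — only the 88.16 mm² overlap (of its 243.00 mm²) is removed, clipping the outline; the 24.5×9.5 cube at (0, -0.5) partially overlaps it — only the 40.87 mm² overlap (of its 232.75 mm²) is removed, clipping the outline — 1 connected region. The outline is a single polygon with 16 vertices. Extrusion per mm of travel: 0.8 × 0.1 / (π × 0.875²) = 0.033260. Accumulating E over each segment gives final E = 2.5222.

G0 X-11.00 Y0.00 Z0.50
G1 X-9.53 Y-5.50 E0.1894
G1 X-5.50 Y-9.53 E0.3789
G1 X0.00 Y-11.00 E0.5683
G1 X5.50 Y-9.53 E0.7576
G1 X7.18 Y-7.84 E0.8369
G1 X7.00 Y-7.79 E0.8431
G1 X3.71 Y-4.50 E0.9978
G1 X2.63 Y-0.50 E1.1356
G1 X0.00 Y-0.50 E1.2231
G1 X0.00 Y9.00 E1.5391
G1 X6.03 Y9.00 E1.7396
G1 X5.50 Y9.53 E1.7646
G1 X0.00 Y11.00 E1.9539
G1 X-5.50 Y9.53 E2.1433
G1 X-9.53 Y5.50 E2.3328
G1 X-11.00 Y0.00 E2.5222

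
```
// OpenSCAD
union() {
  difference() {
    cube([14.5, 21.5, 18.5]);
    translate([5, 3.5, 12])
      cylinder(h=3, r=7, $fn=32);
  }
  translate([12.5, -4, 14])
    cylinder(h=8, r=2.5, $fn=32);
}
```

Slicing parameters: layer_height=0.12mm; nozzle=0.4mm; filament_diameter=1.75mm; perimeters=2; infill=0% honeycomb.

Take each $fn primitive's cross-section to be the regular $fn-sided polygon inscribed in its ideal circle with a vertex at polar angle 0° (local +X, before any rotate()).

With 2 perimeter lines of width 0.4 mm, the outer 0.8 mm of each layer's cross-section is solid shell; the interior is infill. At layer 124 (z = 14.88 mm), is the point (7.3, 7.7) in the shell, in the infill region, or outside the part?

At z = 14.88 mm: the cube is present — its section is the full 14.5×21.5 rectangle; the cylinder at (5, 3.5): section is a regular 32-gon, circumradius r=7; After the difference (first − rest): starting from the 14.5×21.5 cube, the r=7 cylinder at (5, 3.5) partially overlaps it — only the 110.71 mm² overlap (of its 152.95 mm²) is removed, clipping the outline — 1 connected region; the cylinder at (12.5, -4): section is a regular 32-gon, circumradius r=2.5; Merging all regions: the 2 present regions are separate (no shared area or edge), so areas and boundary lengths simply add and each stays a separate island — 2 connected regions. Overall, the cross-section has 2 separate islands. The nearest boundary edge runs (8.89, 9.32)→(7.68, 9.97); distance from the point to it = 2.18 mm. The point is not inside any of the regions above, so it lies outside the cross-section (2.18 mm from the nearest boundary).

outside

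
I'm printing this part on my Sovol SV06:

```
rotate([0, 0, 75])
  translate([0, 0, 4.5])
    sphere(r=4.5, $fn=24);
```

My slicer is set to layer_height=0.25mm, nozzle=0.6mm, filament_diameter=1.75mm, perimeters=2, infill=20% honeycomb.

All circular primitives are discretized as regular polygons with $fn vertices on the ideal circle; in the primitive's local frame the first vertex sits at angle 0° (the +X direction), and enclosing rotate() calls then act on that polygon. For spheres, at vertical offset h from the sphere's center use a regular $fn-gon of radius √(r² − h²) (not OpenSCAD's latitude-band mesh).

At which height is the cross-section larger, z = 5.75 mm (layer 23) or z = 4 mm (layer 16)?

layer 16 (z = 4 mm)

Layer 23 (z = 5.75): the r=4.5 sphere slices to a regular 24-gon of circumradius 4.323 (√(r²−h²) with h=1.25 from center) (area = (24/2)·4.323²·sin(360°/24) = 58.04 mm²); (whole slice rotated 75° about Z — lengths, areas and connectivity unchanged). So its area = 58.04 mm². Layer 16 (z = 4): the sphere: section is a regular 24-gon, circumradius = √(r²−h²) = √(4.5²−0.5²) = 4.472 (area = (24/2)·4.472²·sin(360°/24) = 62.12 mm²); (whole slice rotated 75° about Z — lengths, areas and connectivity unchanged). So its area = 62.12 mm². Layer 16 is larger (62.12 vs 58.04 mm²).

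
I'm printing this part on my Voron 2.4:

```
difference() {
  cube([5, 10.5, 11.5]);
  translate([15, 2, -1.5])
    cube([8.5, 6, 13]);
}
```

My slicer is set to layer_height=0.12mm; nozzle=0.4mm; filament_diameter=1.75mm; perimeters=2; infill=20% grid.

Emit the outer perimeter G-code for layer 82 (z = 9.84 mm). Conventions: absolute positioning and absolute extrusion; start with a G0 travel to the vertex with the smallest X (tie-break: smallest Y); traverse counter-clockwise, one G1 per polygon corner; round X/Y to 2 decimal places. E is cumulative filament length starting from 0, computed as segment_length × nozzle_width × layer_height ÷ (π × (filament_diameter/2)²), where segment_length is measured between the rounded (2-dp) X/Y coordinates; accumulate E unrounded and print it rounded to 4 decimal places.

G0 X0.00 Y0.00 Z9.84
G1 X5.00 Y0.00 E0.0998
G1 X5.00 Y10.50 E0.3093
G1 X0.00 Y10.50 E0.4091
G1 X0.00 Y0.00 E0.6186

At z = 9.84 mm: the cube is present — its section is the full 5×10.5 rectangle; the cube at (15, 2) (footprint 8.5×6) is included at this height; Subtracting the remaining from the first: starting from the 5×10.5 cube, the 8.5×6 cube at (15, 2) misses the remaining region (no effect) — 1 connected region. The outline is a single polygon with 4 vertices. Extrusion per mm of travel: 0.4 × 0.12 / (π × 0.875²) = 0.019956. Accumulating E over each segment gives final E = 0.6186.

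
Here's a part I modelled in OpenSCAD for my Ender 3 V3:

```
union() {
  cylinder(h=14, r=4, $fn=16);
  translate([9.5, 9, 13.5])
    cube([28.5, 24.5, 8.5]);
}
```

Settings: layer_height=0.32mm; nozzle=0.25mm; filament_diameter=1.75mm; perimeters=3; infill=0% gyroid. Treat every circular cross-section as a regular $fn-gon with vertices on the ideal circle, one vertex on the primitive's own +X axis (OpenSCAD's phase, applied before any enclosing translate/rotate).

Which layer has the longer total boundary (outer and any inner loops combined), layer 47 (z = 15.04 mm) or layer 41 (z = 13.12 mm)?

layer 47 (z = 15.04 mm)

Layer 47 (z = 15.04): the cylinder is not intersected at this z (z outside [0, 14]); the 28.5×24.5 cube at (9.5, 9) contributes its full rectangle (perimeter 106.00 mm); Combining (union): only the 28.5×24.5 cube at (9.5, 9) is present, so the union is just that shape — boundary = 106.00 mm. So its perimeter = 106.00 mm. Layer 41 (z = 13.12): the r=4 cylinder contributes a regular 16-gon of circumradius 4 (perimeter = 2·16·4.000·sin(180°/16) = 24.97 mm); the cube at (9.5, 9) is absent (z outside [13.5, 22]); Taking the union: only the r=4 cylinder is present, so the union is just that shape — boundary = 24.97 mm. So its perimeter = 24.97 mm. Layer 47 is larger (106.00 vs 24.97 mm).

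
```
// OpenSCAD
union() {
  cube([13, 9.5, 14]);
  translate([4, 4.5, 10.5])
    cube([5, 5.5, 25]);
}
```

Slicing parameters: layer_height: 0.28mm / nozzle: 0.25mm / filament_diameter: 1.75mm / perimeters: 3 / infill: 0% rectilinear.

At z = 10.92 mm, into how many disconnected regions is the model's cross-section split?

At z = 10.92 mm: the cube is present — its section is the full 13×9.5 rectangle; the cube at (4, 4.5) is present — its section is the full 5×5.5 rectangle; Taking the union: the regions partially overlap (shared area 25.00 mm²), so overlapping operands fuse into one piece — 1 connected region. The result has 1 disconnected region.

1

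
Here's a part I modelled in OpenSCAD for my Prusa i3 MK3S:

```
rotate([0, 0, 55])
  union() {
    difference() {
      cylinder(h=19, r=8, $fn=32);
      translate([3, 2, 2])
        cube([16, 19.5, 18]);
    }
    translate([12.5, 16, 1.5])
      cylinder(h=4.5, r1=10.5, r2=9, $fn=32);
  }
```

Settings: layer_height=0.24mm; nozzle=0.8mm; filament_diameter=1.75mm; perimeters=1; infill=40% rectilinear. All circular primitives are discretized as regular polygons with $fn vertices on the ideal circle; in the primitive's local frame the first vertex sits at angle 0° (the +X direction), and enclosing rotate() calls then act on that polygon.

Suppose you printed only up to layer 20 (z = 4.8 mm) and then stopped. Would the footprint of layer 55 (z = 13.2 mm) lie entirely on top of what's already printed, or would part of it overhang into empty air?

Compare the two slices. At z = 4.8: the r=8 cylinder contributes a regular 32-gon of circumradius 8 (area = (32/2)·8.000²·sin(360°/32) = 199.77 mm²); the cube at (3, 2) is present — its section is the full 16×19.5 rectangle (area 312.00 mm²); After the difference (first − rest): starting from the r=8 cylinder (199.77 mm²), the 16×19.5 cube at (3, 2) partially overlaps it — only the 16.82 mm² overlap (of its 312.00 mm²) is removed, clipping the outline — area = 182.96 mm²; the cone at (12.5, 16) (r1=10.5→r2=9) has section circumradius 9.400 here — a regular 32-gon (area = (32/2)·9.400²·sin(360°/32) = 275.81 mm²); Merging all regions: the 2 present regions are separate (no shared area or edge), so areas and boundary lengths simply add and each stays a separate island — area = 458.77 mm²; (whole slice rotated 55° about Z — lengths, areas and connectivity unchanged). At z = 13.2: the r=8 cylinder contributes a regular 32-gon of circumradius 8 (area = (32/2)·8.000²·sin(360°/32) = 199.77 mm²); the cube at (3, 2) (footprint 16×19.5) is included at this height (area 312.00 mm²); Subtracting the remaining from the first: starting from the r=8 cylinder (199.77 mm²), the 16×19.5 cube at (3, 2) partially overlaps it — only the 16.82 mm² overlap (of its 312.00 mm²) is removed, clipping the outline — area = 182.96 mm²; the cone at (12.5, 16) is absent (z outside [1.5, 6]); Combining (union): only the result so far is present, so the union is just that shape — area = 182.96 mm²; (whole slice rotated 55° about Z — lengths, areas and connectivity unchanged). Checking containment: the cross-section at z = 13.2 is a subset of the cross-section at z = 4.8.

entirely on top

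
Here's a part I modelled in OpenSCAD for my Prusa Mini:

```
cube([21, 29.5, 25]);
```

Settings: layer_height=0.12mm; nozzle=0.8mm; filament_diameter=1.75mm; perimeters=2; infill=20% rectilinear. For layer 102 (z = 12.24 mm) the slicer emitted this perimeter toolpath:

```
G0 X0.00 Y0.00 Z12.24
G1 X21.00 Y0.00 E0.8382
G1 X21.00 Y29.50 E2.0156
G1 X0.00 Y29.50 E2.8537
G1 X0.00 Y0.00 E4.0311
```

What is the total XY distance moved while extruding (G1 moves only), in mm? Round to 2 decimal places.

101.00 mm

Sum the Euclidean lengths of each G1 segment: total = 101.00 mm.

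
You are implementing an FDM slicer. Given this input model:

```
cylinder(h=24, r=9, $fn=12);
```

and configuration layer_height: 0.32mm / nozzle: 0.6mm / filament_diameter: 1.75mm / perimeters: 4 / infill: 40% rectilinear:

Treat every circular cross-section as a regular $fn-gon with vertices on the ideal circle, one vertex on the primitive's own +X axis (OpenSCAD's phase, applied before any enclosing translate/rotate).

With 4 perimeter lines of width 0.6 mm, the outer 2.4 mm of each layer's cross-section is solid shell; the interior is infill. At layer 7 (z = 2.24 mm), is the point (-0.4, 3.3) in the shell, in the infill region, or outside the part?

At z = 2.24 mm: the r=9 cylinder contributes a regular 12-gon of circumradius 9. Overall, the cross-section is a single solid region. The nearest boundary edge runs (0.00, 9.00)→(-4.50, 7.79); distance from the point to it = 5.40 mm. The point is inside the cross-section and 5.40 mm from the nearest boundary — more than the 2.4 mm shell width (4 × 0.6), so it's in the infill interior.

infill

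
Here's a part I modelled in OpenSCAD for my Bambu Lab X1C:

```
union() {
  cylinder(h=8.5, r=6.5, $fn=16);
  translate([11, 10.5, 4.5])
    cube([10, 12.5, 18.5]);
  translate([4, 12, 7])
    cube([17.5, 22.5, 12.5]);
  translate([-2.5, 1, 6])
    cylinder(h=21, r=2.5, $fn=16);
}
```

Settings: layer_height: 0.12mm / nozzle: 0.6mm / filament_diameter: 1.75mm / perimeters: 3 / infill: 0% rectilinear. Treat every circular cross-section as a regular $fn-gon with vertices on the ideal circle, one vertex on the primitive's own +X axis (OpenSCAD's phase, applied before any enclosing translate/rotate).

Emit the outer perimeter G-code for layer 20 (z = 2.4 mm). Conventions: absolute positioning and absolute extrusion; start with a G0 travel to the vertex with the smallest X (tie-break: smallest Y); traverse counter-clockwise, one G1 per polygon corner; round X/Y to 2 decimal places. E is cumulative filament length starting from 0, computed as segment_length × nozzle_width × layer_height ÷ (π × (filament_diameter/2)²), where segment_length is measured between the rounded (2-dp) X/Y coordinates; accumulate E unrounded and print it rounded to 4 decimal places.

At z = 2.4 mm: the cylinder: section is a regular 16-gon, circumradius r=6.5; the cube at (11, 10.5) is not intersected at this z (z outside [4.5, 23]); the cube at (4, 12) does not reach this height (z outside [7, 19.5]); the cylinder at (-2.5, 1) is not intersected at this z (z outside [6, 27]); Combining (union): only the r=6.5 cylinder is present, so the union is just that shape — 1 connected region. The outline is a single polygon with 16 vertices. Extrusion per mm of travel: 0.6 × 0.12 / (π × 0.875²) = 0.029934. Accumulating E over each segment gives final E = 1.2154.

G0 X-6.50 Y0.00 Z2.40
G1 X-6.01 Y-2.49 E0.0760
G1 X-4.60 Y-4.60 E0.1519
G1 X-2.49 Y-6.01 E0.2279
G1 X0.00 Y-6.50 E0.3039
G1 X2.49 Y-6.01 E0.3798
G1 X4.60 Y-4.60 E0.4558
G1 X6.01 Y-2.49 E0.5318
G1 X6.50 Y0.00 E0.6077
G1 X6.01 Y2.49 E0.6837
G1 X4.60 Y4.60 E0.7597
G1 X2.49 Y6.01 E0.8356
G1 X0.00 Y6.50 E0.9116
G1 X-2.49 Y6.01 E0.9876
G1 X-4.60 Y4.60 E1.0635
G1 X-6.01 Y2.49 E1.1395
G1 X-6.50 Y0.00 E1.2154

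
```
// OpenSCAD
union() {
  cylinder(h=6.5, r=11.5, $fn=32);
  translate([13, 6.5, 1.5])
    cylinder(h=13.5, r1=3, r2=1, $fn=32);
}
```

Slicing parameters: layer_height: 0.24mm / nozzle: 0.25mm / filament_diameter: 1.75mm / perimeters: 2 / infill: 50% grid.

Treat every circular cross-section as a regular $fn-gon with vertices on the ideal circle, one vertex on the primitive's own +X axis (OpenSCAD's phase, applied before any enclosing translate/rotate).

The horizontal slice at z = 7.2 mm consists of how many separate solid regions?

1

At z = 7.2 mm: the cylinder does not reach this height (z outside [0, 6.5]); the cone at (13, 6.5) (r1=3→r2=1) has section circumradius 2.156 here — a regular 32-gon; Taking the union: only the cone at (13, 6.5) is present, so the union is just that shape — 1 connected region. The result has 1 disconnected region.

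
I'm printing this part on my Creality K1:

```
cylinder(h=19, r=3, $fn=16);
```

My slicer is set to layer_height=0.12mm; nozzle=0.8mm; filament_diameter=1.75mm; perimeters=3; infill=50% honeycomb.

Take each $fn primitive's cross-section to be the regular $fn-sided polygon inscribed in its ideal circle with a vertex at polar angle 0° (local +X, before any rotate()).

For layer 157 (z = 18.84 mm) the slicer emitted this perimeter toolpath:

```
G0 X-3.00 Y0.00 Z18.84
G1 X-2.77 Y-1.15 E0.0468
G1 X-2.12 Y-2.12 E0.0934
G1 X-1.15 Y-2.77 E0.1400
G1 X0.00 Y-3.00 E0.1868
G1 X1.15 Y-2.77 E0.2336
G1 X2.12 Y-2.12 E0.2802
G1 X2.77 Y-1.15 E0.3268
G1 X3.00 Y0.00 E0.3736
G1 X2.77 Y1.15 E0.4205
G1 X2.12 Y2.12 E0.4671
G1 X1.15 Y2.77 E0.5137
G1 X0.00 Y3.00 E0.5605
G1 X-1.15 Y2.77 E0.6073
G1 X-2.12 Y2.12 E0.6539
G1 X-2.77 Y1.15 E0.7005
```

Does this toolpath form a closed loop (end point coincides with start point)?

Start point (G0): (-3.00, 0.00). End point (last G1): the path does not return to the start — open.

no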